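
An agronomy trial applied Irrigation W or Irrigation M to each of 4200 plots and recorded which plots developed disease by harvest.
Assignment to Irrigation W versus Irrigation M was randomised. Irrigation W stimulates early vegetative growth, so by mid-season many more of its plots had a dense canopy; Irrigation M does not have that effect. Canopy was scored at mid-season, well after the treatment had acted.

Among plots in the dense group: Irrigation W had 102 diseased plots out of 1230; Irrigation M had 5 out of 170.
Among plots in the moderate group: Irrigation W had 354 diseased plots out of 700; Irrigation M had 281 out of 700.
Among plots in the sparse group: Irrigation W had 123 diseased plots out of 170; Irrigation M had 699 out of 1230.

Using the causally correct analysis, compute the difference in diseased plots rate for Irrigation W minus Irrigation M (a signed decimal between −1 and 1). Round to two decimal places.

The mid-season canopy-specific comparison favours Irrigation M throughout, but the pooled figures favour Irrigation W. The question is whether to condition on mid-season canopy.
Stratifying would compare irrigations among plots the irrigations themselves sorted into mid-season canopy groups — a form of selection on an intermediate. The unconditioned pooled rates give the total causal effect.
The causal difference is the pooled difference: 0.276 − 0.469 = -0.193.

-0.19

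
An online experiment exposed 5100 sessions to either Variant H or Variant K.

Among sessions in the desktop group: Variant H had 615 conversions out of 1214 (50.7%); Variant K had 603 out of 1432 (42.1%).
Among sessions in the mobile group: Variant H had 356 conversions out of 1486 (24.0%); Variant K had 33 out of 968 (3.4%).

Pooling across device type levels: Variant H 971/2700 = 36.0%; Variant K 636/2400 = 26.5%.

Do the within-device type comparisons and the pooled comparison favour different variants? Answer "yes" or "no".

no

Within each device type level (desktop 50.7% vs 42.1%; mobile 24.0% vs 3.4%), Variant H has the higher rate every time. Pooled: 36.0% vs 26.5% — Variant H has the higher rate overall. They agree.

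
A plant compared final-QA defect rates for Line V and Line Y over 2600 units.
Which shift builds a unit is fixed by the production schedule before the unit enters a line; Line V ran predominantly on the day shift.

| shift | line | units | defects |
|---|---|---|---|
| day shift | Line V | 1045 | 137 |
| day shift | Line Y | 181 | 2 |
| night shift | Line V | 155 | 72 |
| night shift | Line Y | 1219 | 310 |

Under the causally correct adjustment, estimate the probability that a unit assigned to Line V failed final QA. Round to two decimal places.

0.31

Within every shift level Line Y has the lower rate, yet pooled Line V does — Simpson's reversal.
Nothing the line does changes shift; the imbalance is an allocation artefact. With shift also predicting the outcome, the pooled figure is confounded, and the within-stratum comparison is the causal one.
Standardising Line V to the population shift mix: 0.472·137/1045 + 0.528·72/155 = 0.307.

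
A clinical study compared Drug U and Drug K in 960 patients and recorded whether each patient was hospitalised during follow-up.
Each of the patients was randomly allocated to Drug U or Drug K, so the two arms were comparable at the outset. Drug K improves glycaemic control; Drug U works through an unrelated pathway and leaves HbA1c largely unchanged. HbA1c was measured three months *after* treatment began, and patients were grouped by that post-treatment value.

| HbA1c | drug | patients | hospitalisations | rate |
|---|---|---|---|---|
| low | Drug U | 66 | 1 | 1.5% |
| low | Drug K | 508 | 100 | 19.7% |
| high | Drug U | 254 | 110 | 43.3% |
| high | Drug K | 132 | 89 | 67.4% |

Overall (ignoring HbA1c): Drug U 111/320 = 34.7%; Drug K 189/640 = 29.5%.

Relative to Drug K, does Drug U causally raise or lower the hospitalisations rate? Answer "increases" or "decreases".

increases

HbA1c is downstream of the drug. One should not condition on a consequence of treatment, so the overall rates are the right comparison.
Pooled: Drug U 34.7% vs Drug K 29.5%; Drug K is lower overall.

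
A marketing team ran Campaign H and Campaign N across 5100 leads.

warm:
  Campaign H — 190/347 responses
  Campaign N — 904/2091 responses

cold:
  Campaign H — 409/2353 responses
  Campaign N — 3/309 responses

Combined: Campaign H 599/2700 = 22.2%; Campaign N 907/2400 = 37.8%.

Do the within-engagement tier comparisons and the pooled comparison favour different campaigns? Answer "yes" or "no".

Within each engagement tier level (warm 54.8% vs 43.2%; cold 17.4% vs 1.0%), Campaign H has the higher rate every time. Pooled: 22.2% vs 37.8% — Campaign N has the higher rate overall. The two comparisons disagree.

yes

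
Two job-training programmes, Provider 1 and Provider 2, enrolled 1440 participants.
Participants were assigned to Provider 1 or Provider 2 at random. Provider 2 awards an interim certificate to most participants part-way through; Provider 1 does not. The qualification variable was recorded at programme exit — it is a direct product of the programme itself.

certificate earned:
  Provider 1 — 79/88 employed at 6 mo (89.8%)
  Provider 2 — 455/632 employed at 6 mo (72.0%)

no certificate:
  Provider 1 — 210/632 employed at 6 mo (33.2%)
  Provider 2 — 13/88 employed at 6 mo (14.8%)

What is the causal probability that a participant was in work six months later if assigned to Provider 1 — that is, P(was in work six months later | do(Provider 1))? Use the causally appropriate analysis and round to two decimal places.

Provider 1 is higher inside every qualification attained during the programme stratum but Provider 2 is higher in aggregate. Whether to stratify depends on how qualification attained during the programme relates to the programme.
Because the programme influences qualification attained during the programme, qualification attained during the programme is a post-treatment mediator, not a confounder. Stratifying on it would bias the estimate; the causal effect is the crude pooled difference.
So P(outcome | do(Provider 1)) is just the pooled rate for Provider 1: 289/720 = 0.401.

0.40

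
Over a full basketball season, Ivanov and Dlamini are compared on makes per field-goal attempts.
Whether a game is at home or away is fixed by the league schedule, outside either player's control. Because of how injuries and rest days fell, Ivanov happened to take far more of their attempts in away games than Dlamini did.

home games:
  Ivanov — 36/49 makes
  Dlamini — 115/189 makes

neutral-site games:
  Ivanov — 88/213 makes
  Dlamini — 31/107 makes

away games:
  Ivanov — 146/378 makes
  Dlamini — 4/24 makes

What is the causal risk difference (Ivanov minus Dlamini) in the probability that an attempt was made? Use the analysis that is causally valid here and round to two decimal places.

Game venue is set before the player has any effect — it is not caused by the player — and it independently drives the outcome. That makes it a confounder, so the causal comparison is within game venue levels.
Adjusting over the population distribution of game venue: 0.248·(0.735−0.608) + 0.333·(0.413−0.290) + 0.419·(0.386−0.167) = +0.164.

+0.16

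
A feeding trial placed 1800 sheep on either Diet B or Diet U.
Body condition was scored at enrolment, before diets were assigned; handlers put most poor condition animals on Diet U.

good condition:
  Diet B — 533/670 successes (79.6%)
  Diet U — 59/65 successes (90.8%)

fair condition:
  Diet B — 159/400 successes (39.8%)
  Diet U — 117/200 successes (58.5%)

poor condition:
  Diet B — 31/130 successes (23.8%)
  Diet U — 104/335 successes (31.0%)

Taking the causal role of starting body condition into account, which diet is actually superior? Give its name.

Diet U

Diet U is higher inside every starting body condition stratum but Diet B is higher in aggregate. Whether to stratify depends on how starting body condition relates to the diet.
Since starting body condition is a pre-existing factor (not a product of the diet) and it affects the outcome on its own, it is a confounder. The stratified rates, not the pooled rate, identify the causal effect.
Within each level — good condition: 79.6% vs 90.8%; fair condition: 39.8% vs 58.5%; poor condition: 23.8% vs 31.0% — Diet U is higher every time.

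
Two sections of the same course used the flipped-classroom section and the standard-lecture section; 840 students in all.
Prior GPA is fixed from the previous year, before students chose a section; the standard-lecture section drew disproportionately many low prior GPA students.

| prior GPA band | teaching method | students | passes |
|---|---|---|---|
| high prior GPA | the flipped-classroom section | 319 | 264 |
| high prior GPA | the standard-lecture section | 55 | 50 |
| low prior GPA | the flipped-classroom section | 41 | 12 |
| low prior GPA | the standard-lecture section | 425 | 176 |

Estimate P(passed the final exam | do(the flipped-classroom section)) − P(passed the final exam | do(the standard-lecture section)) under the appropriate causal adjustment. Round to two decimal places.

-0.10

The prior GPA band-specific comparison favours the standard-lecture section throughout, but the pooled figures favour the flipped-classroom section. The question is whether to condition on prior GPA band.
Here prior GPA band is a common cause — it drives both which teaching method a case falls under and the outcome. The crude comparison mixes populations; the stratum-specific rates are the causally relevant ones.
Adjusting over the population distribution of prior GPA band: 0.445·(0.828−0.909) + 0.555·(0.293−0.414) = -0.104.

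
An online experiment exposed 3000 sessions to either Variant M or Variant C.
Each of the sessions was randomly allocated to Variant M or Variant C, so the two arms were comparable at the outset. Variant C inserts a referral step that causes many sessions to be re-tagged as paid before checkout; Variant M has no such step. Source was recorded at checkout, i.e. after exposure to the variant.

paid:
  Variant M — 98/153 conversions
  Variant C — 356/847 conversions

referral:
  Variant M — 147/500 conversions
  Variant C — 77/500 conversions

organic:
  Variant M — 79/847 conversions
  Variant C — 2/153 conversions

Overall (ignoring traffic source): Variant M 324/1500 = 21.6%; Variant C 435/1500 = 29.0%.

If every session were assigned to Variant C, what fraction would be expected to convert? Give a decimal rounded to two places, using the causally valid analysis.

0.29

The traffic source-specific comparison favours Variant M throughout, but the pooled figures favour Variant C. The question is whether to condition on traffic source.
Traffic source is recorded after the variant and is itself shifted by it — it sits on the causal path from variant to outcome. Conditioning on a mediator would strip out part of the effect we want; the pooled comparison gives the total causal effect.
So P(outcome | do(Variant C)) is just the pooled rate for Variant C: 435/1500 = 0.290.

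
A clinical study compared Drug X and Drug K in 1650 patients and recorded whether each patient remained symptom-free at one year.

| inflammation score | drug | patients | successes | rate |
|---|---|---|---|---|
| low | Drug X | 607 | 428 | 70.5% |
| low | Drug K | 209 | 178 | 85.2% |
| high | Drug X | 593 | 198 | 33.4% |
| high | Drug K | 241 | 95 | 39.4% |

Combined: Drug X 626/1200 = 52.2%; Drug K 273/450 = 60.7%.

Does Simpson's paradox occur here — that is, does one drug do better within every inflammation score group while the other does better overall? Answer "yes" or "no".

Within each inflammation score level (low 70.5% vs 85.2%; high 33.4% vs 39.4%), Drug K has the higher rate every time. Pooled: 52.2% vs 60.7% — Drug K has the higher rate overall. They agree.

no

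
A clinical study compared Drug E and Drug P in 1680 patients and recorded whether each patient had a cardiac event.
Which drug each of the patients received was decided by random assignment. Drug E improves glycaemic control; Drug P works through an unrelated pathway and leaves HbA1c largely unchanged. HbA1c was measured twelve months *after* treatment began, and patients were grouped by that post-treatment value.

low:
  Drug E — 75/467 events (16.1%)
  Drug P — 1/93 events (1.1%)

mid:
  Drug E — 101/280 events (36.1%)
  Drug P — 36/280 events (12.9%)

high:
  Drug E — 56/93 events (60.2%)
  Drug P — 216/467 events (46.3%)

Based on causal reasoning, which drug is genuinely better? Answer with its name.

HbA1c is downstream of the drug. One should not condition on a consequence of treatment, so the overall rates are the right comparison.
Pooled: Drug E 27.6% vs Drug P 30.1%; Drug E is lower overall.

Drug E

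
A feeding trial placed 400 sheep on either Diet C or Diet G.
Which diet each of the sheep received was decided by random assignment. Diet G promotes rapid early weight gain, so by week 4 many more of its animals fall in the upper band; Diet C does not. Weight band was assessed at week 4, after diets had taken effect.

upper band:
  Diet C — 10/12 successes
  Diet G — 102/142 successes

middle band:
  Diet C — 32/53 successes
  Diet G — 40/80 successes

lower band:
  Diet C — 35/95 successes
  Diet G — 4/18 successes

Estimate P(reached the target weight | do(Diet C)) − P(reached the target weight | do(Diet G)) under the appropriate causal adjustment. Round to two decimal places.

Diet C is higher inside every week-4 weight band stratum but Diet G is higher in aggregate. Whether to stratify depends on how week-4 weight band relates to the diet.
Week-4 weight band is downstream of the diet. One should not condition on a consequence of treatment, so the overall rates are the right comparison.
The causal difference is the pooled difference: 0.481 − 0.608 = -0.127.

-0.13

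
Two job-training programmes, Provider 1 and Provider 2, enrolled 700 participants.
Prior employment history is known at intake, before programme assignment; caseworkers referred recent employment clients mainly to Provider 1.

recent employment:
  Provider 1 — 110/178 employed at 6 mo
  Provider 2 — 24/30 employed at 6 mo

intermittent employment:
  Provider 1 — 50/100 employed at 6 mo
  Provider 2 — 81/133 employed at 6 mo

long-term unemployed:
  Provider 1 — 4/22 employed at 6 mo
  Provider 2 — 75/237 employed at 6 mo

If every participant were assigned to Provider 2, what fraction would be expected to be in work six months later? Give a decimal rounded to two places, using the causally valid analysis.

The stratified and pooled comparisons disagree (Provider 2 wins within each prior employment history; Provider 1 wins overall), so the answer turns on the causal role of prior employment history.
Prior employment history satisfies the back-door criterion: it is not a descendant of the programme, and it blocks the spurious path from programme to outcome. Adjusting for it (i.e., using the within-prior employment history rates) gives the causal effect.
Standardising Provider 2 to the population prior employment history mix: 0.297·24/30 + 0.333·81/133 + 0.370·75/237 = 0.558.

0.56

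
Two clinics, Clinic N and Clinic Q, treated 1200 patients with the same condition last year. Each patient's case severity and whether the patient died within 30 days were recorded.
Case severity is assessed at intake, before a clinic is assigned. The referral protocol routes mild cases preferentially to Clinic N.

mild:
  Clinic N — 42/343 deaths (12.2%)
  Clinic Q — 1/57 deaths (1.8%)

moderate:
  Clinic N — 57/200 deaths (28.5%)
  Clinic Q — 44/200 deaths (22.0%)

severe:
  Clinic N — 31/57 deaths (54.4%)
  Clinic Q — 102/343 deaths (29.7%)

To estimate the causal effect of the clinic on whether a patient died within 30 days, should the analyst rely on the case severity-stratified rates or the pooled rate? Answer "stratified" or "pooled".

The case severity-specific comparison favours Clinic Q throughout, but the pooled figures favour Clinic N. The question is whether to condition on case severity.
Case severity satisfies the back-door criterion: it is not a descendant of the clinic, and it blocks the spurious path from clinic to outcome. Adjusting for it (i.e., using the within-case severity rates) gives the causal effect.
Within each level — mild: 12.2% vs 1.8%; moderate: 28.5% vs 22.0%; severe: 54.4% vs 29.7% — Clinic Q is lower every time.

stratified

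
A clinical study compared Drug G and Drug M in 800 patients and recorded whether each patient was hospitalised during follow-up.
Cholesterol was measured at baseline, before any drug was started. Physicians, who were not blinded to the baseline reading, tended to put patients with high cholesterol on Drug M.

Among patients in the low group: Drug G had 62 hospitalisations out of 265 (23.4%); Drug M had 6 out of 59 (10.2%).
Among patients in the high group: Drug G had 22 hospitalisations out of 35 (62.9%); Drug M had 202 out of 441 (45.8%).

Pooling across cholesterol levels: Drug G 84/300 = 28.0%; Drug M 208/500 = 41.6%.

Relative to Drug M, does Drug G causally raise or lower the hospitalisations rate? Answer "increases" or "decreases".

Cholesterol satisfies the back-door criterion: it is not a descendant of the drug, and it blocks the spurious path from drug to outcome. Adjusting for it (i.e., using the within-cholesterol rates) gives the causal effect.
Within each level — low: 23.4% vs 10.2%; high: 62.9% vs 45.8% — Drug M is lower every time.

increases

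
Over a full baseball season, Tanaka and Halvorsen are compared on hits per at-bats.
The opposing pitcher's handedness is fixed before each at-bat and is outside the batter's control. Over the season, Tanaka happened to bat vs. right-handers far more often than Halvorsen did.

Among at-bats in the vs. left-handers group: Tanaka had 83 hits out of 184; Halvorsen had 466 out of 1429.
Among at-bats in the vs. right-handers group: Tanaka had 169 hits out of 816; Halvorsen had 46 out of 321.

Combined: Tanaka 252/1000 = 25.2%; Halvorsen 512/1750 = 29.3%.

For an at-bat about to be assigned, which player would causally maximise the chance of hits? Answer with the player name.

Pitcher handedness satisfies the back-door criterion: it is not a descendant of the player, and it blocks the spurious path from player to outcome. Adjusting for it (i.e., using the within-pitcher handedness rates) gives the causal effect.
Within each level — vs. left-handers: 45.1% vs 32.6%; vs. right-handers: 20.7% vs 14.3% — Tanaka is higher every time.

Tanaka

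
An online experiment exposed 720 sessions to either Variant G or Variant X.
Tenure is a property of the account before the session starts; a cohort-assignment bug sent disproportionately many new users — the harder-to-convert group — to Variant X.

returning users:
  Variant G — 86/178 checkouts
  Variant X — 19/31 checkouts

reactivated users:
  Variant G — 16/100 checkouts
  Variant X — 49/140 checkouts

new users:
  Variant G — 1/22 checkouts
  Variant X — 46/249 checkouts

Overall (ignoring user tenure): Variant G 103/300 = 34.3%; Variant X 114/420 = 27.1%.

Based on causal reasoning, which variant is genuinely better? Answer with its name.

Variant X

The user tenure-specific comparison favours Variant X throughout, but the pooled figures favour Variant G. The question is whether to condition on user tenure.
Here user tenure is a common cause — it drives both which variant a case falls under and the outcome. The crude comparison mixes populations; the stratum-specific rates are the causally relevant ones.
Within each level — returning users: 48.3% vs 61.3%; reactivated users: 16.0% vs 35.0%; new users: 4.5% vs 18.5% — Variant X is higher every time.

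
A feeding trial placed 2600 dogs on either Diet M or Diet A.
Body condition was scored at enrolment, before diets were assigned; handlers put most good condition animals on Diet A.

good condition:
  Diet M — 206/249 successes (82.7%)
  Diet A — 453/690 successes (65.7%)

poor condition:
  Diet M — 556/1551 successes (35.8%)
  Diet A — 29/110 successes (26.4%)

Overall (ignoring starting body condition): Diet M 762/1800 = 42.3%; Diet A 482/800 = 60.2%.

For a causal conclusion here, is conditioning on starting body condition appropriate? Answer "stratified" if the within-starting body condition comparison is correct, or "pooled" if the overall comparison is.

stratified

The stratified and pooled comparisons disagree (Diet M wins within each starting body condition; Diet A wins overall), so the answer turns on the causal role of starting body condition.
Here starting body condition is a common cause — it drives both which diet a case falls under and the outcome. The crude comparison mixes populations; the stratum-specific rates are the causally relevant ones.
Within each level — good condition: 82.7% vs 65.7%; poor condition: 35.8% vs 26.4% — Diet M is higher every time.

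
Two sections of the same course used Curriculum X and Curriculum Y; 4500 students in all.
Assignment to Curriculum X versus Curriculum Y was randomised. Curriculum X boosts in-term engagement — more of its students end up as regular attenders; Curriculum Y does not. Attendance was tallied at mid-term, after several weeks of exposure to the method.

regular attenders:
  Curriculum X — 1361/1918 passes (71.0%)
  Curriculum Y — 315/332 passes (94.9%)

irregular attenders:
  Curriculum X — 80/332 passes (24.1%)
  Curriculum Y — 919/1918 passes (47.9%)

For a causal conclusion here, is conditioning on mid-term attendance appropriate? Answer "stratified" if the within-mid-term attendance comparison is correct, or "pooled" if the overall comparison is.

pooled

Mid-term attendance lies on the pathway teaching method → mid-term attendance → outcome, so adjusting for it blocks the indirect effect. For the total causal effect of teaching method, use the unadjusted pooled rates.
Pooled: Curriculum X 64.0% vs Curriculum Y 54.8%; Curriculum X is higher overall.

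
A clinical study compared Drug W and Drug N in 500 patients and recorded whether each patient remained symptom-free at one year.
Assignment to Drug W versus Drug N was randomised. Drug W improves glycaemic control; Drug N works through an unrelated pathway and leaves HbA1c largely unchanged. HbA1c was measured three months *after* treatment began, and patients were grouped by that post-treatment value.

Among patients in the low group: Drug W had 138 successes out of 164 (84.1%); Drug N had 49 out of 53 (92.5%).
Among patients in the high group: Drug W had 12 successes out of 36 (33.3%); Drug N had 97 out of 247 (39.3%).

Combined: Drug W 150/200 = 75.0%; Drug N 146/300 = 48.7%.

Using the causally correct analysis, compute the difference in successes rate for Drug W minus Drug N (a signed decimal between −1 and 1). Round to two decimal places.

+0.26

The HbA1c-specific comparison favours Drug N throughout, but the pooled figures favour Drug W. The question is whether to condition on HbA1c.
The distribution of HbA1c is itself part of what the drug does — it is an intermediate outcome. Holding it fixed would remove that part of the effect; the total effect is the pooled difference.
The causal difference is the pooled difference: 0.750 − 0.487 = +0.263.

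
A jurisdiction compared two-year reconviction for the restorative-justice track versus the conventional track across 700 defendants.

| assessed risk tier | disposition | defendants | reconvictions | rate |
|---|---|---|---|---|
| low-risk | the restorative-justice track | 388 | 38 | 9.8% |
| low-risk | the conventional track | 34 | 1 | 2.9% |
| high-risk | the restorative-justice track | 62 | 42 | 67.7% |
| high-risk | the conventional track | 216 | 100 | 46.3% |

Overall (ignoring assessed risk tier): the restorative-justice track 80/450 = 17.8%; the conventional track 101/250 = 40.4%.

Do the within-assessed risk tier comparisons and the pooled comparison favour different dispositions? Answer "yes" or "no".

yes

Within each assessed risk tier level (low-risk 9.8% vs 2.9%; high-risk 67.7% vs 46.3%), the conventional track has the lower rate every time. Pooled: 17.8% vs 40.4% — the restorative-justice track has the lower rate overall. The two comparisons disagree.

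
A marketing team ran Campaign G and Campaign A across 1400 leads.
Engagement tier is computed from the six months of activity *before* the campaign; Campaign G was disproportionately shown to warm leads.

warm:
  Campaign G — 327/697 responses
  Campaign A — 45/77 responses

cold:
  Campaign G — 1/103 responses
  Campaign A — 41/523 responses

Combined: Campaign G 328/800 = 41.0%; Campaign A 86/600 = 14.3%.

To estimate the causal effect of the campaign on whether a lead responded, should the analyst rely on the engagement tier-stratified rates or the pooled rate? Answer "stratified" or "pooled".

The imbalance in engagement tier arose from how leads were allocated, not from anything the campaign did; and engagement tier independently affects the outcome. The pooled gap is confounded — condition on engagement tier.
Within each level — warm: 46.9% vs 58.4%; cold: 1.0% vs 7.8% — Campaign A is higher every time.

stratified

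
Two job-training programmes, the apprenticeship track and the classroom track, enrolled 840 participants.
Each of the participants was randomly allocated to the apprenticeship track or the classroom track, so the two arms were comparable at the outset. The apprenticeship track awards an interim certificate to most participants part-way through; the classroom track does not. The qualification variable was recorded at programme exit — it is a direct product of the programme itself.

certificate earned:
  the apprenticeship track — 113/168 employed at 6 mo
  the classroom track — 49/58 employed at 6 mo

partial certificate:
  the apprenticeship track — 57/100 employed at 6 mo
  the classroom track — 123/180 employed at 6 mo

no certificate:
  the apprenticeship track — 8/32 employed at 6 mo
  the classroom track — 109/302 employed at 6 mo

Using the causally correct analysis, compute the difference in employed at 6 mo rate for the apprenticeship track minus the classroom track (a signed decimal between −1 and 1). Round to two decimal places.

+0.07

Because the programme influences qualification attained during the programme, qualification attained during the programme is a post-treatment mediator, not a confounder. Stratifying on it would bias the estimate; the causal effect is the crude pooled difference.
The causal difference is the pooled difference: 0.593 − 0.520 = +0.073.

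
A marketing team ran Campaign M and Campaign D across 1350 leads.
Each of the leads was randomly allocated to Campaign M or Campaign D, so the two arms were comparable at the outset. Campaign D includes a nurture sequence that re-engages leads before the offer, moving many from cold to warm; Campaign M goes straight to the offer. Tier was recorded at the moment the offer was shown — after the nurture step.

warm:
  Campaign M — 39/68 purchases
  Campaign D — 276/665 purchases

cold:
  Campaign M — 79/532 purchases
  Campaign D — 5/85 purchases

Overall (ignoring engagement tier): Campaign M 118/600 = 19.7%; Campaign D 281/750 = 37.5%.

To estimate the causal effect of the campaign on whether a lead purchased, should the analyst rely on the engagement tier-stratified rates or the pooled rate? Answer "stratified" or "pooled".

pooled

Within every engagement tier level Campaign M has the higher rate, yet pooled Campaign D does — Simpson's reversal.
Engagement tier lies on the pathway campaign → engagement tier → outcome, so adjusting for it blocks the indirect effect. For the total causal effect of campaign, use the unadjusted pooled rates.
Pooled: Campaign M 19.7% vs Campaign D 37.5%; Campaign D is higher overall.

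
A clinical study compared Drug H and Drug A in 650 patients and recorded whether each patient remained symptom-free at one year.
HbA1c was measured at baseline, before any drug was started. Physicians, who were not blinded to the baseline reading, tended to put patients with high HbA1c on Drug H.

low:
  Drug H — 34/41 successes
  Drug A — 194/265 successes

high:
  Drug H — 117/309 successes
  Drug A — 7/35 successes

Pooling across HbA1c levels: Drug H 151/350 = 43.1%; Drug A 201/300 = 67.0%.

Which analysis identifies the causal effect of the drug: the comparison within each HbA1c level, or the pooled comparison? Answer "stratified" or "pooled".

HbA1c is set before the drug has any effect — it is not caused by the drug — and it independently drives the outcome. That makes it a confounder, so the causal comparison is within HbA1c levels.
Within each level — low: 82.9% vs 73.2%; high: 37.9% vs 20.0% — Drug H is higher every time.

stratified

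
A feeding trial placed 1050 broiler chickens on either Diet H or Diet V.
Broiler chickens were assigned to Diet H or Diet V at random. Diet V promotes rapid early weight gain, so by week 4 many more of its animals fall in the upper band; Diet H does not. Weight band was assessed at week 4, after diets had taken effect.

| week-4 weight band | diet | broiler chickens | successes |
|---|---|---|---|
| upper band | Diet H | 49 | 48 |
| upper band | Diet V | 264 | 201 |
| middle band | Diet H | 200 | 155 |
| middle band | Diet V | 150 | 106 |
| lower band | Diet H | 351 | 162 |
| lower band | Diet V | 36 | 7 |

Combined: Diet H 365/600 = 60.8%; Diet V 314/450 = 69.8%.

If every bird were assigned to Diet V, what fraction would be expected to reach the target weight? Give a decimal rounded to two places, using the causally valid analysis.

Within every week-4 weight band level Diet H has the higher rate, yet pooled Diet V does — Simpson's reversal.
Week-4 weight band is downstream of the diet. One should not condition on a consequence of treatment, so the overall rates are the right comparison.
So P(outcome | do(Diet V)) is just the pooled rate for Diet V: 314/450 = 0.698.

0.70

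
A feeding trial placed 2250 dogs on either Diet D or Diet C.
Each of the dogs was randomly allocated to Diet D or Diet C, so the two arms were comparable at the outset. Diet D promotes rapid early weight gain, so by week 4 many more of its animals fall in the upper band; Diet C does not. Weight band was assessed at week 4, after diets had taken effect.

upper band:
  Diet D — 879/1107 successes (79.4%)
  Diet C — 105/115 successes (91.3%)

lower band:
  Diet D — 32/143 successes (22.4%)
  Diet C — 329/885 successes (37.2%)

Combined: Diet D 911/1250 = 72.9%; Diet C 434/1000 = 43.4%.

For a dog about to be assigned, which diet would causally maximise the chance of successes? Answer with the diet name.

The week-4 weight band-specific comparison favours Diet C throughout, but the pooled figures favour Diet D. The question is whether to condition on week-4 weight band.
Because the diet influences week-4 weight band, week-4 weight band is a post-treatment mediator, not a confounder. Stratifying on it would bias the estimate; the causal effect is the crude pooled difference.
Pooled: Diet D 72.9% vs Diet C 43.4%; Diet D is higher overall.

Diet D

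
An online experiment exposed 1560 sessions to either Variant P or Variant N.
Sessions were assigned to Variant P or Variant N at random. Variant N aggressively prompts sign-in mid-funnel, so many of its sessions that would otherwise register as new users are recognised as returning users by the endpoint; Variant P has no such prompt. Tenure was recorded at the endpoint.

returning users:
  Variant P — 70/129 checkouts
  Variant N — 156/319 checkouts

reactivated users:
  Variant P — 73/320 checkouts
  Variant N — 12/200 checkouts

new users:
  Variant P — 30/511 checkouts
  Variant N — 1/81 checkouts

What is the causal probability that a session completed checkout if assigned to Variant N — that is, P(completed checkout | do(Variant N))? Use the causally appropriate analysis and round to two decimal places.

0.28

Within every user tenure level Variant P has the higher rate, yet pooled Variant N does — Simpson's reversal.
User tenure is downstream of the variant. One should not condition on a consequence of treatment, so the overall rates are the right comparison.
So P(outcome | do(Variant N)) is just the pooled rate for Variant N: 169/600 = 0.282.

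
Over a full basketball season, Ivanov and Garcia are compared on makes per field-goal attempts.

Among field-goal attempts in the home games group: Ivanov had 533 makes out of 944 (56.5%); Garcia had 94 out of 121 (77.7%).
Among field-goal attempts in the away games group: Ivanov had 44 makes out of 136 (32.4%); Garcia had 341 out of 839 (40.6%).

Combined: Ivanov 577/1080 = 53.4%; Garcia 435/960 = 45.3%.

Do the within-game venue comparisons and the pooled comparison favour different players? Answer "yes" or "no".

Within each game venue level (home games 56.5% vs 77.7%; away games 32.4% vs 40.6%), Garcia has the higher rate every time. Pooled: 53.4% vs 45.3% — Ivanov has the higher rate overall. The two comparisons disagree.

yes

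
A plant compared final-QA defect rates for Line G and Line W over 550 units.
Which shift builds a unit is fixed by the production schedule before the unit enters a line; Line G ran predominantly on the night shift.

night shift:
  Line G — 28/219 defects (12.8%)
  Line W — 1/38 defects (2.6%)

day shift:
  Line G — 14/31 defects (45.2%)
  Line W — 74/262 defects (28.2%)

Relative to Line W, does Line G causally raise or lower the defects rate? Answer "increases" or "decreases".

increases

Shift satisfies the back-door criterion: it is not a descendant of the line, and it blocks the spurious path from line to outcome. Adjusting for it (i.e., using the within-shift rates) gives the causal effect.
Within each level — night shift: 12.8% vs 2.6%; day shift: 45.2% vs 28.2% — Line W is lower every time.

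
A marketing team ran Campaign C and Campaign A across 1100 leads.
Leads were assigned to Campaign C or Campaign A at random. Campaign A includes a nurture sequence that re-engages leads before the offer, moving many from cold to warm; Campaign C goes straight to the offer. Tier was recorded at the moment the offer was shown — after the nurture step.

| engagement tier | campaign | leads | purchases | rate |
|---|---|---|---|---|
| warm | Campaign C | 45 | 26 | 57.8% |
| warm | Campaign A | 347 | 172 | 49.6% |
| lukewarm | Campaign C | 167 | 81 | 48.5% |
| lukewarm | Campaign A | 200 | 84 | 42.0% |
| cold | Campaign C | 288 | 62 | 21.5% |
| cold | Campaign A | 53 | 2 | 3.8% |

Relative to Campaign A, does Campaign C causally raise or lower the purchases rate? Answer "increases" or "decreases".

Stratifying would compare campaigns among leads the campaigns themselves sorted into engagement tier groups — a form of selection on an intermediate. The unconditioned pooled rates give the total causal effect.
Pooled: Campaign C 33.8% vs Campaign A 43.0%; Campaign A is higher overall.

decreases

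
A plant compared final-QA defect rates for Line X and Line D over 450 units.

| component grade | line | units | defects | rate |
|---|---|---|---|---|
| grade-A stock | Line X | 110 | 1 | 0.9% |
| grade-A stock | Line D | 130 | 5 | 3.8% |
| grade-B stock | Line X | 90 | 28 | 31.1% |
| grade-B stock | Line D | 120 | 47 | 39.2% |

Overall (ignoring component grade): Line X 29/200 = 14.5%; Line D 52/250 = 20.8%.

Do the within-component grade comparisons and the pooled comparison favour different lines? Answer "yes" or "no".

Within each component grade level (grade-A stock 0.9% vs 3.8%; grade-B stock 31.1% vs 39.2%), Line X has the lower rate every time. Pooled: 14.5% vs 20.8% — Line X has the lower rate overall. They agree.

no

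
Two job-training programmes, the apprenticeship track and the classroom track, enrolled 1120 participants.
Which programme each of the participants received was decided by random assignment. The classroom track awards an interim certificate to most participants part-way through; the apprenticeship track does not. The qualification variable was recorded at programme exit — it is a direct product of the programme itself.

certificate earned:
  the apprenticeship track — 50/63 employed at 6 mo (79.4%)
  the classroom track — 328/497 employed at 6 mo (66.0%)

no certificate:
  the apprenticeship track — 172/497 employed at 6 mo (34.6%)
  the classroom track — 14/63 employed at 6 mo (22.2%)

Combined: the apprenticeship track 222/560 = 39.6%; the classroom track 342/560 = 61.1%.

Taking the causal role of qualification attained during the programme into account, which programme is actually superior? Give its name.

the classroom track

Qualification attained during the programme lies on the pathway programme → qualification attained during the programme → outcome, so adjusting for it blocks the indirect effect. For the total causal effect of programme, use the unadjusted pooled rates.
Pooled: the apprenticeship track 39.6% vs the classroom track 61.1%; the classroom track is higher overall.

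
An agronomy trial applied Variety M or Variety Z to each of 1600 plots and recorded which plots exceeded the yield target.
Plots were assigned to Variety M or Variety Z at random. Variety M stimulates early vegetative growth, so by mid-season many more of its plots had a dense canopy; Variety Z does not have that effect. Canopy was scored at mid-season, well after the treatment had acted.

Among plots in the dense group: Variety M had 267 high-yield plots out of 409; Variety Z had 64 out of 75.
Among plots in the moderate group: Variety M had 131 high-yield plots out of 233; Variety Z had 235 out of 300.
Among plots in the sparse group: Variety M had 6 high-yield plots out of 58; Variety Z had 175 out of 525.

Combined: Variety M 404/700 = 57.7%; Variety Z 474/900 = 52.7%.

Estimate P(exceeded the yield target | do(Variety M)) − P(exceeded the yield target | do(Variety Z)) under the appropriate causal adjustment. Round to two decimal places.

+0.05

Mid-season canopy is recorded after the variety and is itself shifted by it — it sits on the causal path from variety to outcome. Conditioning on a mediator would strip out part of the effect we want; the pooled comparison gives the total causal effect.
The causal difference is the pooled difference: 0.577 − 0.527 = +0.050.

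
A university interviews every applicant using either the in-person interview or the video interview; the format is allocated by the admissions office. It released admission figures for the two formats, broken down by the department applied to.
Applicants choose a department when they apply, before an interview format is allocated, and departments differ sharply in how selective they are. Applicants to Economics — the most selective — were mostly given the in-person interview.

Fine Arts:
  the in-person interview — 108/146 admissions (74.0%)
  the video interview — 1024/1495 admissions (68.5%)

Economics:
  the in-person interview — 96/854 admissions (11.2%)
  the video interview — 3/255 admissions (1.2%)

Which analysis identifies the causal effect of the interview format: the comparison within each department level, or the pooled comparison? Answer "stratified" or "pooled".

Since department is a pre-existing factor (not a product of the interview format) and it affects the outcome on its own, it is a confounder. The stratified rates, not the pooled rate, identify the causal effect.
Within each level — Fine Arts: 74.0% vs 68.5%; Economics: 11.2% vs 1.2% — the in-person interview is higher every time.

stratified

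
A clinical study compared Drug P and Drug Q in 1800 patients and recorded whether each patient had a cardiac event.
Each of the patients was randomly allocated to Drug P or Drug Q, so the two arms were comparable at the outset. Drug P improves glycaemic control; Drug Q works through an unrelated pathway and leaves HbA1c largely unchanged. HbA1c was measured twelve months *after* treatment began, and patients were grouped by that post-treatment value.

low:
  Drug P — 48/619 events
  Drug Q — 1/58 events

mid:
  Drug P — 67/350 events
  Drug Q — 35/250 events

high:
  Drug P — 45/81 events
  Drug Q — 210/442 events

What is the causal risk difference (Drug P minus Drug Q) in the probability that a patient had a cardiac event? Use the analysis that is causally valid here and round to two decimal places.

Within every HbA1c level Drug Q has the lower rate, yet pooled Drug P does — Simpson's reversal.
The distribution of HbA1c is itself part of what the drug does — it is an intermediate outcome. Holding it fixed would remove that part of the effect; the total effect is the pooled difference.
The causal difference is the pooled difference: 0.152 − 0.328 = -0.176.

-0.18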